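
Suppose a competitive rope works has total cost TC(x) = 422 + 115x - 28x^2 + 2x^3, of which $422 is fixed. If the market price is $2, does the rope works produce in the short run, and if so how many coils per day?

Strip out fixed cost: VC = 115x - 28x^2 + 2x^3. Then AVC = 115 - 28x + 2x^2 and MC = 115 - 56x + 6x^2.
AVC hits its minimum where MC = AVC, at x = 7, giving min AVC = 115 - 28·7 + 2·7^2 = $17.
With P < min AVC ($2 < $17), every unit sold adds to the loss.
Best response: produce nothing and absorb the $422 fixed cost.

Shut down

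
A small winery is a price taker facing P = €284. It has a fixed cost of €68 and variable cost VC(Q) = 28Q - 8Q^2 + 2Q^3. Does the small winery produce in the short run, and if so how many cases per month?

From TC, MC = TC'(Q) = 28 - 16Q + 6Q^2 and AVC = VC/Q = 28 - 8Q + 2Q^2.
The AVC parabola has its vertex at Q = 8/4 = 2, where AVC = 28 - 8·2 + 2·2^2 = €20.
P = €284 exceeds min AVC = €20, so the firm stays open.
P = MC gives -256 - 16Q + 6Q^2 = 0, with roots -16/3 and 8. Take the larger (rising MC): Q* = 8.
Check: AVC at Q = 8 is €92 ≤ P, so revenue covers variable cost.
Profit = P·Q − TC = 284·8 − 804 = €1468.

Produce at Q = 8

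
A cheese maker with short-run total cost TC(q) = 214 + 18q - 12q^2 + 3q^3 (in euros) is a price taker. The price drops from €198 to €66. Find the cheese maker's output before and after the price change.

AVC = 18 - 12q + 3q^2, minimized at q = 2 where min AVC = €6. MC = 18 - 24q + 9q^2.
With P = €198 above the shutdown price, P = MC gives q = 6.
At P = €66 ≥ min AVC, set P = MC: q = 4. The firm stays open but cuts output.

Output falls from 6 to 4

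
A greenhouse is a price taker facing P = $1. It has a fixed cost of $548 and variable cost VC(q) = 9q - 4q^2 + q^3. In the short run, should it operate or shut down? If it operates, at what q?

Variable cost is VC = 9q - 4q^2 + q^3, so AVC = VC/q = 9 - 4q + q^2 and MC = dTC/dq = 9 - 8q + 3q^2.
AVC is minimized where dAVC/dq = -4 + 2q = 0, at q = 2; min AVC = 9 - 4·2 + 2^2 = $5.
Since P = $1 < min AVC = $5, price fails to cover variable cost at any output.
Best response: produce nothing and absorb the $548 fixed cost.

Shut down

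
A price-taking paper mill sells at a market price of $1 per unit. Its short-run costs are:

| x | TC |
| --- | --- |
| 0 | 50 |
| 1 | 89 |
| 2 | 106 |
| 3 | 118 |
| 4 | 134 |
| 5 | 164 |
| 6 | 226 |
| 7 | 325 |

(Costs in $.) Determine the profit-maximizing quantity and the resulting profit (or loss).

x = 0 (shut down); profit = -$50

Compute π = P·x − TC at each output: x=0: -50; x=1: -88; x=2: -104; x=3: -115; x=4: -130; x=5: -159; x=6: -220; x=7: -318.
Profit is highest at x = 0. Equivalently, the lowest AVC in the table is 84/4 ≈ $21 at x = 4, and P = $1 falls below it — price never covers variable cost, so the firm shuts down and loses only its fixed cost.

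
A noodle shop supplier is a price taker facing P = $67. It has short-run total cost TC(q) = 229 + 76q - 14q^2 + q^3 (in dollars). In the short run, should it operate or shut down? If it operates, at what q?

Variable cost is VC = 76q - 14q^2 + q^3, so AVC = VC/q = 76 - 14q + q^2 and MC = dTC/dq = 76 - 28q + 3q^2.
The AVC parabola has its vertex at q = 14/2 = 7, where AVC = 76 - 14·7 + 7^2 = $27.
Since P = $67 ≥ min AVC = $27, price covers variable cost and the firm should produce.
Set P = MC: 67 = 76 - 28q + 3q^2 → 9 - 28q + 3q^2 = 0. The roots are q = 1/3 and q = 9; the profit-maximizing output is on the rising part of MC, so q* = 9.
Check: AVC at q = 9 is $31 ≤ P, so revenue covers variable cost.
Profit = P·q − TC = 67·9 − 508 = $95.

Produce at q = 9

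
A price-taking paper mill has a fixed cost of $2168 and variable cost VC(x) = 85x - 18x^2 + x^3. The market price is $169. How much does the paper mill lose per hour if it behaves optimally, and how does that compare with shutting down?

Profit = -$208 at x = 14

AVC = 85 - 18x + x^2 has its minimum $4 at x = 9; price $169 clears that bar, so the firm operates.
MC = 85 - 36x + 3x^2. Setting P = MC and taking the root on the rising branch gives x* = 14.
TR = 169·14 = 2366. TC = 2168 + 406 = 2574. Profit = 2366 − 2574 = -$208.
Shutting down would mean losing the fixed cost of $2168, so operating at a loss of $208 is better by $1960.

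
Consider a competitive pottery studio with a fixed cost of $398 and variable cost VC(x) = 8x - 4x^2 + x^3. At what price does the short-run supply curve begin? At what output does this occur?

$4 per unit, at x = 2

The shutdown price is the minimum of AVC. VC = 8x - 4x^2 + x^3, so AVC = 8 - 4x + x^2.
dAVC/dx = -4 + 2x = 0 gives x = 2. min AVC = 8 - 4·2 + 2^2 = 4.
So the shutdown price is $4.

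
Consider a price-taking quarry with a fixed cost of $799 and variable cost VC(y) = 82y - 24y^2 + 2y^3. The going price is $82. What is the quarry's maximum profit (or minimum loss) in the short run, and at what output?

Profit = -$287 at y = 8

AVC = 82 - 24y + 2y^2; min AVC = $10 at y = 6. Since P = $82 ≥ min AVC, the firm produces.
MC = 82 - 48y + 6y^2. Setting P = MC and taking the root on the rising branch gives y* = 8.
TR = 82·8 = 656. TC = 799 + 144 = 943. Profit = 656 − 943 = -$287.
By producing, the firm covers all variable cost plus $512 of fixed cost; shutting down would lose the full $799.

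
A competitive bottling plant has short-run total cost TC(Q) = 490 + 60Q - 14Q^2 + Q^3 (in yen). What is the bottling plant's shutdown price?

¥11 per unit

The shutdown price is the minimum of AVC. VC = 60Q - 14Q^2 + Q^3, so AVC = 60 - 14Q + Q^2.
At the minimum of AVC, MC = AVC. MC = 60 - 28Q + 3Q^2; setting MC = AVC gives 2Q^2 - 14Q = 0, so Q = 7. min AVC = 11.
For P < ¥11 the firm produces nothing.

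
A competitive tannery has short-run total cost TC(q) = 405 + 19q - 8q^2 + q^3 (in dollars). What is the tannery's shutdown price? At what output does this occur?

Short-run supply begins at min AVC. From VC = 19q - 8q^2 + q^3, AVC = 19 - 8q + q^2.
At the minimum of AVC, MC = AVC. MC = 19 - 16q + 3q^2; setting MC = AVC gives 2q^2 - 8q = 0, so q = 4. min AVC = 3.
For P < $3 the firm produces nothing.

$3 per unit, at q = 4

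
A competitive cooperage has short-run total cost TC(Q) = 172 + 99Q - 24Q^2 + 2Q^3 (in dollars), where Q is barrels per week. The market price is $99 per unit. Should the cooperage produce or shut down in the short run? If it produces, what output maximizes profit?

Produce at Q = 8

Variable cost is VC = 99Q - 24Q^2 + 2Q^3, so AVC = VC/Q = 99 - 24Q + 2Q^2 and MC = dTC/dQ = 99 - 48Q + 6Q^2.
The AVC parabola has its vertex at Q = 24/4 = 6, where AVC = 99 - 24·6 + 2·6^2 = $27.
P = $99 exceeds min AVC = $27, so the firm stays open.
Solving P = MC: -48Q + 6Q^2 = 0 ⇒ Q = 0 or 8. On the upward-sloping branch, Q* = 8.
Check: AVC at Q = 8 is $35 ≤ P, so revenue covers variable cost.
Profit = P·Q − TC = 99·8 − 452 = $340.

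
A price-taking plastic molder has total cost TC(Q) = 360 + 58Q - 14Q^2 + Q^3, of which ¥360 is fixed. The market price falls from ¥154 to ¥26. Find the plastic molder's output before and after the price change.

AVC = 58 - 14Q + Q^2, minimized at Q = 7 where min AVC = ¥9. MC = 58 - 28Q + 3Q^2.
At P = ¥154 ≥ min AVC, set P = MC on the rising branch: Q = 12.
At P = ¥26 ≥ min AVC, set P = MC: Q = 8. The firm stays open but cuts output.

Output falls from 12 to 8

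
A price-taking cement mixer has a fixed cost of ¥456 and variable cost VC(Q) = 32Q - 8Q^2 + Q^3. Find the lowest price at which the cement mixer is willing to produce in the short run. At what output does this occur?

¥16 per unit, at Q = 4

Short-run supply begins at min AVC. From VC = 32Q - 8Q^2 + Q^3, AVC = 32 - 8Q + Q^2.
dAVC/dQ = -8 + 2Q = 0 gives Q = 4. min AVC = 32 - 8·4 + 4^2 = 16.
The firm shuts down for any P below ¥16.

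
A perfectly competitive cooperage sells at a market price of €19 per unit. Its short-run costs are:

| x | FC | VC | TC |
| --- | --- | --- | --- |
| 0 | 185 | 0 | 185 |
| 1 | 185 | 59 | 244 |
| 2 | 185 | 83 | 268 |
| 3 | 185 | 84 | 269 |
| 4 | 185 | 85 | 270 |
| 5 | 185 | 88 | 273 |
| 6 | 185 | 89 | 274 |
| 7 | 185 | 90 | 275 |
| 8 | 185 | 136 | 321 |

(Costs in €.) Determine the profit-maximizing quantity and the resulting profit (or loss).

x = 7; profit = -€142

Profit at each row (π = 19x − TC): x=0: -185; x=1: -225; x=2: -230; x=3: -212; x=4: -194; x=5: -178; x=6: -160; x=7: -142; x=8: -169.
Profit is maximized at x = 7. AVC there is 90/7 = €12.86 ≤ P, so producing beats shutting down (which would give -€185).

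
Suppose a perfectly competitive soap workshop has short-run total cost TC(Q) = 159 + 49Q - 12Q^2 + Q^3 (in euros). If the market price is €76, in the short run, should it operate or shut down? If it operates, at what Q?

Produce at Q = 9

Strip out fixed cost: VC = 49Q - 12Q^2 + Q^3. Then AVC = 49 - 12Q + Q^2 and MC = 49 - 24Q + 3Q^2.
AVC is minimized where dAVC/dQ = -12 + 2Q = 0, at Q = 6; min AVC = 49 - 12·6 + 6^2 = €13.
Because €76 ≥ €13, revenue can cover variable cost; the firm operates.
P = MC gives -27 - 24Q + 3Q^2 = 0, with roots -1 and 9. Take the larger (rising MC): Q* = 9.
Check: AVC at Q = 9 is €22 ≤ P, so revenue covers variable cost.
Profit = P·Q − TC = 76·9 − 357 = €327.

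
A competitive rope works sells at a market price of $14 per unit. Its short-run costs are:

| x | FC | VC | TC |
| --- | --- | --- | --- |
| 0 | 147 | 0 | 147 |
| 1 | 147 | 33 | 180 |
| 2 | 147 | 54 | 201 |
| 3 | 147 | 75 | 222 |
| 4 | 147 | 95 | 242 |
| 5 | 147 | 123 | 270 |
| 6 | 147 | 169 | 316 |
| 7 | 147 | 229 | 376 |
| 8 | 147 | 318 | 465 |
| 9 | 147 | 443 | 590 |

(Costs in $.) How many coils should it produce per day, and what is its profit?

Tabulate TR − TC: x=0: -147; x=1: -166; x=2: -173; x=3: -180; x=4: -186; x=5: -200; x=6: -232; x=7: -278; x=8: -353; x=9: -464.
Profit is highest at x = 0. Equivalently, the lowest AVC in the table is 95/4 ≈ $23.75 at x = 4, and P = $14 falls below it — price never covers variable cost, so the firm shuts down and loses only its fixed cost.

x = 0 (shut down); profit = -$147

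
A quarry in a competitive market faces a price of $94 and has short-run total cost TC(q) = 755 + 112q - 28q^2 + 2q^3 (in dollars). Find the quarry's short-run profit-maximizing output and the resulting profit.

Profit = -$107 at q = 9

AVC = 112 - 28q + 2q^2 has its minimum $14 at q = 7; price $94 clears that bar, so the firm operates.
With MC = 112 - 56q + 6q^2, P = MC on the upward-sloping part at q* = 9.
TR = 94·9 = 846. TC = 755 + 198 = 953. Profit = 846 − 953 = -$107.
By producing, the firm covers all variable cost plus $648 of fixed cost; shutting down would lose the full $755.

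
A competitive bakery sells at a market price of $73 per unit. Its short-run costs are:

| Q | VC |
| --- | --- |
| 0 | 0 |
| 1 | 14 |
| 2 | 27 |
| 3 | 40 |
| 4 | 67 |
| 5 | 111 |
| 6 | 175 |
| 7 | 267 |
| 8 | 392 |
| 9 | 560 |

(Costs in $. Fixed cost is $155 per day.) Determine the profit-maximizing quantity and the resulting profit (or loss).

Q = 6; profit = $108

Tabulate TR − TC: Q=0: -155; Q=1: -96; Q=2: -36; Q=3: 24; Q=4: 70; Q=5: 99; Q=6: 108; Q=7: 89; Q=8: 37; Q=9: -58.
Profit is maximized at Q = 6. AVC there is 175/6 = $29.17 ≤ P, so producing beats shutting down (which would give -$155).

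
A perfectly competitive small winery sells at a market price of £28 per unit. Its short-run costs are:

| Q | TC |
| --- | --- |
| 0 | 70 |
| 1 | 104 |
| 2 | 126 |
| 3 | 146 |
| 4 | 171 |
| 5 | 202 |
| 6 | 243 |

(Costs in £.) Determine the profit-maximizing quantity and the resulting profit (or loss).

Q = 4; profit = -£59

Tabulate TR − TC: Q=0: -70; Q=1: -76; Q=2: -70; Q=3: -62; Q=4: -59; Q=5: -62; Q=6: -75.
Profit is maximized at Q = 4. AVC there is 101/4 = £25.25 ≤ P, so producing beats shutting down (which would give -£70).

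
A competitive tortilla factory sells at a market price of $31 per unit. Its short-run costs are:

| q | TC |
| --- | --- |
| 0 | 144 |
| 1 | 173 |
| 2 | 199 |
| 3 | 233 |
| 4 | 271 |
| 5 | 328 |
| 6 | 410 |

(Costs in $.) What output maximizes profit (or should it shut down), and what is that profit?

Profit at each row (π = 31q − TC): q=0: -144; q=1: -142; q=2: -137; q=3: -140; q=4: -147; q=5: -173; q=6: -224.
Profit is maximized at q = 2. AVC there is 55/2 = $27.50 ≤ P, so producing beats shutting down (which would give -$144).

q = 2; profit = -$137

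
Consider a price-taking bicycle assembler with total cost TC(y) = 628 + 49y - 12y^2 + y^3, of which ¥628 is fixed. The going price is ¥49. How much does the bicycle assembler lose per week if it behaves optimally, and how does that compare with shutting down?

Profit = -¥372 at y = 8

AVC = 49 - 12y + y^2 has its minimum ¥13 at y = 6; price ¥49 clears that bar, so the firm operates.
MC = 49 - 24y + 3y^2. Setting P = MC and taking the root on the rising branch gives y* = 8.
TR = 49·8 = 392. TC = 628 + 136 = 764. Profit = 392 − 764 = -¥372.
By producing, the firm covers all variable cost plus ¥256 of fixed cost; shutting down would lose the full ¥628.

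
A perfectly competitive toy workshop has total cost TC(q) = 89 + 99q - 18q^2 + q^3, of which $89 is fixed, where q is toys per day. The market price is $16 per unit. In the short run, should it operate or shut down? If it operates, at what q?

Strip out fixed cost: VC = 99q - 18q^2 + q^3. Then AVC = 99 - 18q + q^2 and MC = 99 - 36q + 3q^2.
The AVC parabola has its vertex at q = 18/2 = 9, where AVC = 99 - 18·9 + 9^2 = $18.
Since P = $16 < min AVC = $18, price fails to cover variable cost at any output.
Best response: produce nothing and absorb the $89 fixed cost.

Shut down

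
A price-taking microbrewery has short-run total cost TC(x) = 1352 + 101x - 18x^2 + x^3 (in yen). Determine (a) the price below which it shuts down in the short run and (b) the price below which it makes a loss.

Shutdown price = min AVC. AVC = 101 - 18x + x^2, with vertex at x = 9 and minimum ¥20.
ATC = 1352/x + 101 - 18x + x^2. Setting dATC/dx = −1352/x^2 − 18 + 2x = 0 gives x = 13 (since 2·13^3 − 18·13^2 = 1352).
min ATC = 1352/13 + 101 − 18·13 + 13^2 = ¥140. That is the break-even price.
Between these two prices the firm operates at a loss; above ¥140 it earns a profit.

Shutdown price = ¥20; break-even price = ¥140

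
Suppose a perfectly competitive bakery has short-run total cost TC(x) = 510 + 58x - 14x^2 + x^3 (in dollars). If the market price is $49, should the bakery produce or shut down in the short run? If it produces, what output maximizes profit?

Strip out fixed cost: VC = 58x - 14x^2 + x^3. Then AVC = 58 - 14x + x^2 and MC = 58 - 28x + 3x^2.
AVC is minimized where dAVC/dx = -14 + 2x = 0, at x = 7; min AVC = 58 - 14·7 + 7^2 = $9.
P = $49 exceeds min AVC = $9, so the firm stays open.
Set P = MC: 49 = 58 - 28x + 3x^2 → 9 - 28x + 3x^2 = 0. The roots are x = 1/3 and x = 9; the profit-maximizing output is on the rising part of MC, so x* = 9.
Check: AVC at x = 9 is $13 ≤ P, so revenue covers variable cost.
Profit = P·x − TC = 49·9 − 627 = -$186, a loss, but smaller than the $510 fixed cost the firm would lose by shutting down.

Produce at x = 9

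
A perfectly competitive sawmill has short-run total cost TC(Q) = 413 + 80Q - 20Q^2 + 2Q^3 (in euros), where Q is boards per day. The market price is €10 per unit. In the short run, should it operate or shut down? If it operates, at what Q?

Shut down

Strip out fixed cost: VC = 80Q - 20Q^2 + 2Q^3. Then AVC = 80 - 20Q + 2Q^2 and MC = 80 - 40Q + 6Q^2.
AVC is minimized where dAVC/dQ = -20 + 4Q = 0, at Q = 5; min AVC = 80 - 20·5 + 2·5^2 = €30.
P = €10 lies below min AVC = €30; no output level covers variable cost.
Shutting down limits the loss to fixed cost, €413.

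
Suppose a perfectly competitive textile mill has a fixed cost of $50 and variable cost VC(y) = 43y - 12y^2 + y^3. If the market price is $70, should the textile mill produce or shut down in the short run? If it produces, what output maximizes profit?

Variable cost is VC = 43y - 12y^2 + y^3, so AVC = VC/y = 43 - 12y + y^2 and MC = dTC/dy = 43 - 24y + 3y^2.
AVC hits its minimum where MC = AVC, at y = 6, giving min AVC = 43 - 12·6 + 6^2 = $7.
Since P = $70 ≥ min AVC = $7, price covers variable cost and the firm should produce.
Solving P = MC: -27 - 24y + 3y^2 = 0 ⇒ y = -1 or 9. On the upward-sloping branch, y* = 9.
Check: AVC at y = 9 is $16 ≤ P, so revenue covers variable cost.
Profit = P·y − TC = 70·9 − 194 = $436.

Produce at y = 9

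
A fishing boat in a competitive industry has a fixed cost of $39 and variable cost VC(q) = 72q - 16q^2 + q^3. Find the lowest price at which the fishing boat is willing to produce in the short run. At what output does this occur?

$8 per unit, at q = 8

The shutdown price is the minimum of AVC. VC = 72q - 16q^2 + q^3, so AVC = 72 - 16q + q^2.
At the minimum of AVC, MC = AVC. MC = 72 - 32q + 3q^2; setting MC = AVC gives 2q^2 - 16q = 0, so q = 8. min AVC = 8.
The firm shuts down for any P below $8.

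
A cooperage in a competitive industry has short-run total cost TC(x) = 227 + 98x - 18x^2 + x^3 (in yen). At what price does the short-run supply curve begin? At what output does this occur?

¥17 per unit, at x = 9

The shutdown price is the minimum of AVC. VC = 98x - 18x^2 + x^3, so AVC = 98 - 18x + x^2.
At the minimum of AVC, MC = AVC. MC = 98 - 36x + 3x^2; setting MC = AVC gives 2x^2 - 18x = 0, so x = 9. min AVC = 17.
So the shutdown price is ¥17.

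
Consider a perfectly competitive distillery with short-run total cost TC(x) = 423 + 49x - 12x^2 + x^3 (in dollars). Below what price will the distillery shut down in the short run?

The firm shuts down when price falls below the minimum of average variable cost. AVC = VC/x = 49 - 12x + x^2.
dAVC/dx = -12 + 2x = 0 gives x = 6. min AVC = 49 - 12·6 + 6^2 = 13.
So the shutdown price is $13.

$13 per unit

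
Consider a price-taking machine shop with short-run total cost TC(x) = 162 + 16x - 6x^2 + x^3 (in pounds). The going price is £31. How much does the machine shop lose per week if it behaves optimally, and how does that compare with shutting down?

AVC = 16 - 6x + x^2 has its minimum £7 at x = 3; price £31 clears that bar, so the firm operates.
MC = 16 - 12x + 3x^2. Setting P = MC and taking the root on the rising branch gives x* = 5.
TR = 31·5 = 155. TC = 162 + 55 = 217. Profit = 155 − 217 = -£62.
That loss of £62 beats the £162 the firm would lose by shutting down; producing recovers £100 of fixed cost.

Profit = -£62 at x = 5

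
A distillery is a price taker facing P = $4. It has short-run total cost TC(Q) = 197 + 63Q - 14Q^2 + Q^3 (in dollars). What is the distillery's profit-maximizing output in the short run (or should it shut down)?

Shut down

Variable cost is VC = 63Q - 14Q^2 + Q^3, so AVC = VC/Q = 63 - 14Q + Q^2 and MC = dTC/dQ = 63 - 28Q + 3Q^2.
AVC hits its minimum where MC = AVC, at Q = 7, giving min AVC = 63 - 14·7 + 7^2 = $14.
P = $4 lies below min AVC = $14; no output level covers variable cost.
Best response: produce nothing and absorb the $197 fixed cost.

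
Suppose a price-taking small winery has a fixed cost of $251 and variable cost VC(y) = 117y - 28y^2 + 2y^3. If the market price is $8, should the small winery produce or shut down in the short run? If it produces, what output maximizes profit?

Variable cost is VC = 117y - 28y^2 + 2y^3, so AVC = VC/y = 117 - 28y + 2y^2 and MC = dTC/dy = 117 - 56y + 6y^2.
AVC hits its minimum where MC = AVC, at y = 7, giving min AVC = 117 - 28·7 + 2·7^2 = $19.
P = $8 lies below min AVC = $19; no output level covers variable cost.
Shutting down limits the loss to fixed cost, $251.

Shut down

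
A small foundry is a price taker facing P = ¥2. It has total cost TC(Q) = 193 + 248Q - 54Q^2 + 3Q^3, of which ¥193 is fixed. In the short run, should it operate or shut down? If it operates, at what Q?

Variable cost is VC = 248Q - 54Q^2 + 3Q^3, so AVC = VC/Q = 248 - 54Q + 3Q^2 and MC = dTC/dQ = 248 - 108Q + 9Q^2.
AVC hits its minimum where MC = AVC, at Q = 9, giving min AVC = 248 - 54·9 + 3·9^2 = ¥5.
With P < min AVC (¥2 < ¥5), every unit sold adds to the loss.
Shutting down limits the loss to fixed cost, ¥193.

Shut down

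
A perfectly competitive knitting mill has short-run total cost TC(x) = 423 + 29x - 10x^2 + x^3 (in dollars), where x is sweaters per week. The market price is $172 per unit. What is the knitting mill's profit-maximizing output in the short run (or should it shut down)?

Produce at x = 11

Variable cost is VC = 29x - 10x^2 + x^3, so AVC = VC/x = 29 - 10x + x^2 and MC = dTC/dx = 29 - 20x + 3x^2.
AVC is minimized where dAVC/dx = -10 + 2x = 0, at x = 5; min AVC = 29 - 10·5 + 5^2 = $4.
P = $172 exceeds min AVC = $4, so the firm stays open.
Set P = MC: 172 = 29 - 20x + 3x^2 → -143 - 20x + 3x^2 = 0. The roots are x = -13/3 and x = 11; the profit-maximizing output is on the rising part of MC, so x* = 11.
Check: AVC at x = 11 is $40 ≤ P, so revenue covers variable cost.
Profit = P·x − TC = 172·11 − 863 = $1029.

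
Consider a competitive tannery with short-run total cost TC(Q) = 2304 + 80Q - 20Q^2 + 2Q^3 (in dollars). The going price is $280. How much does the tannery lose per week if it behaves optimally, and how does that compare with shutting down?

AVC = 80 - 20Q + 2Q^2 has its minimum $30 at Q = 5; price $280 clears that bar, so the firm operates.
With MC = 80 - 40Q + 6Q^2, P = MC on the upward-sloping part at Q* = 10.
TR = 280·10 = 2800. TC = 2304 + 800 = 3104. Profit = 2800 − 3104 = -$304.
By producing, the firm covers all variable cost plus $2000 of fixed cost; shutting down would lose the full $2304.

Profit = -$304 at Q = 10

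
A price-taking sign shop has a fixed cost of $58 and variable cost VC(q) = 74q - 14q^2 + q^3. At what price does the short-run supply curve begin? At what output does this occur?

The firm shuts down when price falls below the minimum of average variable cost. AVC = VC/q = 74 - 14q + q^2.
At the minimum of AVC, MC = AVC. MC = 74 - 28q + 3q^2; setting MC = AVC gives 2q^2 - 14q = 0, so q = 7. min AVC = 25.
So the shutdown price is $25.

$25 per unit, at q = 7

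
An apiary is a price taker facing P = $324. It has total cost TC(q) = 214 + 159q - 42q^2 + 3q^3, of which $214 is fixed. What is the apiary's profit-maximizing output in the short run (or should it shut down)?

Produce at q = 11

Strip out fixed cost: VC = 159q - 42q^2 + 3q^3. Then AVC = 159 - 42q + 3q^2 and MC = 159 - 84q + 9q^2.
AVC hits its minimum where MC = AVC, at q = 7, giving min AVC = 159 - 42·7 + 3·7^2 = $12.
Since P = $324 ≥ min AVC = $12, price covers variable cost and the firm should produce.
Set P = MC: 324 = 159 - 84q + 9q^2 → -165 - 84q + 9q^2 = 0. The roots are q = -5/3 and q = 11; the profit-maximizing output is on the rising part of MC, so q* = 11.
Check: AVC at q = 11 is $60 ≤ P, so revenue covers variable cost.
Profit = P·q − TC = 324·11 − 874 = $2690.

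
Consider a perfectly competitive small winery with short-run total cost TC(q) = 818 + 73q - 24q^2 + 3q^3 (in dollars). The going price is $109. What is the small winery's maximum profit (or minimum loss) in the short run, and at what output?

Profit = -$386 at q = 6

AVC = 73 - 24q + 3q^2; min AVC = $25 at q = 4. Since P = $109 ≥ min AVC, the firm produces.
With MC = 73 - 48q + 9q^2, P = MC on the upward-sloping part at q* = 6.
TR = 109·6 = 654. TC = 818 + 222 = 1040. Profit = 654 − 1040 = -$386.
That loss of $386 beats the $818 the firm would lose by shutting down; producing recovers $432 of fixed cost.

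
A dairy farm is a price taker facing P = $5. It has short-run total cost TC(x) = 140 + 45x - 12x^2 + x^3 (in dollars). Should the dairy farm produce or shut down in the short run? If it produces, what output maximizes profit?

Shut down

From TC, MC = TC'(x) = 45 - 24x + 3x^2 and AVC = VC/x = 45 - 12x + x^2.
AVC hits its minimum where MC = AVC, at x = 6, giving min AVC = 45 - 12·6 + 6^2 = $9.
Since P = $5 < min AVC = $9, price fails to cover variable cost at any output.
Shutting down limits the loss to fixed cost, $140.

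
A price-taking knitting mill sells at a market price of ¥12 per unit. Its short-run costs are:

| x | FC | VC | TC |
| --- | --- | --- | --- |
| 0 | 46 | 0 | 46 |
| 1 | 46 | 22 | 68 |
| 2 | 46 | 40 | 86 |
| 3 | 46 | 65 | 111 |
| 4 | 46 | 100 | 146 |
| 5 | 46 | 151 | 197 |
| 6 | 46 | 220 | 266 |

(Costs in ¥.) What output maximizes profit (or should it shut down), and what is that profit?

x = 0 (shut down); profit = -¥46

Tabulate TR − TC: x=0: -46; x=1: -56; x=2: -62; x=3: -75; x=4: -98; x=5: -137; x=6: -194.
Profit is highest at x = 0. Equivalently, the lowest AVC in the table is 40/2 ≈ ¥20 at x = 2, and P = ¥12 falls below it — price never covers variable cost, so the firm shuts down and loses only its fixed cost.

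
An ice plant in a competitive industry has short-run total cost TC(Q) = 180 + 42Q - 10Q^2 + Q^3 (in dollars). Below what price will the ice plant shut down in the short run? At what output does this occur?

$17 per unit, at Q = 5

The firm shuts down when price falls below the minimum of average variable cost. AVC = VC/Q = 42 - 10Q + Q^2.
At the minimum of AVC, MC = AVC. MC = 42 - 20Q + 3Q^2; setting MC = AVC gives 2Q^2 - 10Q = 0, so Q = 5. min AVC = 17.
The firm shuts down for any P below $17.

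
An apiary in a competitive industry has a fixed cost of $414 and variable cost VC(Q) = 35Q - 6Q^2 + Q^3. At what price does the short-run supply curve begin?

$26 per unit

The firm shuts down when price falls below the minimum of average variable cost. AVC = VC/Q = 35 - 6Q + Q^2.
dAVC/dQ = -6 + 2Q = 0 gives Q = 3. min AVC = 35 - 6·3 + 3^2 = 26.
The firm shuts down for any P below $26.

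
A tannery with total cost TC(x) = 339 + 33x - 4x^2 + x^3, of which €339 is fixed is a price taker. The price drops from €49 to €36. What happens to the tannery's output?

AVC = 33 - 4x + x^2, minimized at x = 2 where min AVC = €29. MC = 33 - 8x + 3x^2.
With P = €49 above the shutdown price, P = MC gives x = 4.
At P = €36 ≥ min AVC, set P = MC: x = 3. The firm stays open but cuts output.

Output falls from 4 to 3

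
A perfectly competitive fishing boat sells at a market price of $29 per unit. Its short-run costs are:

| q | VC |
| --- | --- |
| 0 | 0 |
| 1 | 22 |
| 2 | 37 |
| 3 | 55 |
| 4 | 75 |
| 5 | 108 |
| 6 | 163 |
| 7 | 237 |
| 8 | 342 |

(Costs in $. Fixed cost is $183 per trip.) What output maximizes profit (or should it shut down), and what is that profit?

Tabulate TR − TC: q=0: -183; q=1: -176; q=2: -162; q=3: -151; q=4: -142; q=5: -146; q=6: -172; q=7: -217; q=8: -293.
Profit is maximized at q = 4. AVC there is 75/4 = $18.75 ≤ P, so producing beats shutting down (which would give -$183).

q = 4; profit = -$142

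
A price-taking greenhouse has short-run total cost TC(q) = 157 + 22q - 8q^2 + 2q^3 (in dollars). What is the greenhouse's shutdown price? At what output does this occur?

$14 per unit, at q = 2

The shutdown price is the minimum of AVC. VC = 22q - 8q^2 + 2q^3, so AVC = 22 - 8q + 2q^2.
dAVC/dq = -8 + 4q = 0 gives q = 2. min AVC = 22 - 8·2 + 2·2^2 = 14.
For P < $14 the firm produces nothing.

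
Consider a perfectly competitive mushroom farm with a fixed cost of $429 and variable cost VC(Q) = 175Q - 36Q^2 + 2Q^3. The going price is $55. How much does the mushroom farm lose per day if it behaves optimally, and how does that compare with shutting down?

AVC = 175 - 36Q + 2Q^2 has its minimum $13 at Q = 9; price $55 clears that bar, so the firm operates.
MC = 175 - 72Q + 6Q^2. Setting P = MC and taking the root on the rising branch gives Q* = 10.
TR = 55·10 = 550. TC = 429 + 150 = 579. Profit = 550 − 579 = -$29.
That loss of $29 beats the $429 the firm would lose by shutting down; producing recovers $400 of fixed cost.

Profit = -$29 at Q = 10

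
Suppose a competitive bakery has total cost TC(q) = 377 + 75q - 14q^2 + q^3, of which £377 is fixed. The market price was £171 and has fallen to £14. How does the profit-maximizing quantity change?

Output falls from 12 to 0 (the firm shuts down)

MC = 75 - 28q + 3q^2; the shutdown threshold is min AVC = £26 (at q = 7).
At P = £171 ≥ min AVC, set P = MC on the rising branch: q = 12.
At P = £14 < min AVC = £26, price no longer covers variable cost at any output, so the firm shuts down: q = 0.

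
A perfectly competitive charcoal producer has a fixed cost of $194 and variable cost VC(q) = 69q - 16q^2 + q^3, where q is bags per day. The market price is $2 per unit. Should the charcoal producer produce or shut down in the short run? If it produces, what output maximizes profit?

Variable cost is VC = 69q - 16q^2 + q^3, so AVC = VC/q = 69 - 16q + q^2 and MC = dTC/dq = 69 - 32q + 3q^2.
AVC hits its minimum where MC = AVC, at q = 8, giving min AVC = 69 - 16·8 + 8^2 = $5.
Since P = $2 < min AVC = $5, price fails to cover variable cost at any output.
Best response: produce nothing and absorb the $194 fixed cost.

Shut down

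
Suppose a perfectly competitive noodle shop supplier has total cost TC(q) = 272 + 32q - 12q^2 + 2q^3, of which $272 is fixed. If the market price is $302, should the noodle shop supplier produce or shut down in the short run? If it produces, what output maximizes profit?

Produce at q = 9

From TC, MC = TC'(q) = 32 - 24q + 6q^2 and AVC = VC/q = 32 - 12q + 2q^2.
AVC hits its minimum where MC = AVC, at q = 3, giving min AVC = 32 - 12·3 + 2·3^2 = $14.
Because $302 ≥ $14, revenue can cover variable cost; the firm operates.
Set P = MC: 302 = 32 - 24q + 6q^2 → -270 - 24q + 6q^2 = 0. The roots are q = -5 and q = 9; the profit-maximizing output is on the rising part of MC, so q* = 9.
Check: AVC at q = 9 is $86 ≤ P, so revenue covers variable cost.
Profit = P·q − TC = 302·9 − 1046 = $1672.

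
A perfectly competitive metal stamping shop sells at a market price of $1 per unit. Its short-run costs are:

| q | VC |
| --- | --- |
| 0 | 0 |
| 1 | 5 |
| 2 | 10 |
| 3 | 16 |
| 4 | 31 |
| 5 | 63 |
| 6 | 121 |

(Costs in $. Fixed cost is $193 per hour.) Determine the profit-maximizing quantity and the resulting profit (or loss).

q = 0 (shut down); profit = -$193

Compute π = P·q − TC at each output: q=0: -193; q=1: -197; q=2: -201; q=3: -206; q=4: -220; q=5: -251; q=6: -308.
Profit is highest at q = 0. Equivalently, the lowest AVC in the table is 5/1 ≈ $5 at q = 1, and P = $1 falls below it — price never covers variable cost, so the firm shuts down and loses only its fixed cost.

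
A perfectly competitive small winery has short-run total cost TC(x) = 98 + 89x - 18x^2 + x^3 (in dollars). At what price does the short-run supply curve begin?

$8 per unit

The firm shuts down when price falls below the minimum of average variable cost. AVC = VC/x = 89 - 18x + x^2.
At the minimum of AVC, MC = AVC. MC = 89 - 36x + 3x^2; setting MC = AVC gives 2x^2 - 18x = 0, so x = 9. min AVC = 8.
So the shutdown price is $8.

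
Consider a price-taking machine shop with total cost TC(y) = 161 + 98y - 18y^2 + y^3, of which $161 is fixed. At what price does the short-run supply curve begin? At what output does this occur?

$17 per unit, at y = 9

Short-run supply begins at min AVC. From VC = 98y - 18y^2 + y^3, AVC = 98 - 18y + y^2.
dAVC/dy = -18 + 2y = 0 gives y = 9. min AVC = 98 - 18·9 + 9^2 = 17.
For P < $17 the firm produces nothing.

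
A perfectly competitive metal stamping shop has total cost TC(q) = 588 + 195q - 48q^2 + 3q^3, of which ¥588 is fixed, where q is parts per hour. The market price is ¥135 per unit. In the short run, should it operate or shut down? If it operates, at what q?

Variable cost is VC = 195q - 48q^2 + 3q^3, so AVC = VC/q = 195 - 48q + 3q^2 and MC = dTC/dq = 195 - 96q + 9q^2.
AVC is minimized where dAVC/dq = -48 + 6q = 0, at q = 8; min AVC = 195 - 48·8 + 3·8^2 = ¥3.
Because ¥135 ≥ ¥3, revenue can cover variable cost; the firm operates.
P = MC gives 60 - 96q + 9q^2 = 0, with roots 2/3 and 10. Take the larger (rising MC): q* = 10.
Check: AVC at q = 10 is ¥15 ≤ P, so revenue covers variable cost.
Profit = P·q − TC = 135·10 − 738 = ¥612.

Produce at q = 10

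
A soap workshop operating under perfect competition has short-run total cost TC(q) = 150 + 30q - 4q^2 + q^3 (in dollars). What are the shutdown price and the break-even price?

Shutdown price = $26; break-even price = $65

Shutdown price = min AVC. AVC = 30 - 4q + q^2, with vertex at q = 2 and minimum $26.
ATC = 150/q + 30 - 4q + q^2. Setting dATC/dq = −150/q^2 − 4 + 2q = 0 gives q = 5 (since 2·5^3 − 4·5^2 = 150).
min ATC = 150/5 + 30 − 4·5 + 5^2 = $65. That is the break-even price.
Between these two prices the firm operates at a loss; above $65 it earns a profit.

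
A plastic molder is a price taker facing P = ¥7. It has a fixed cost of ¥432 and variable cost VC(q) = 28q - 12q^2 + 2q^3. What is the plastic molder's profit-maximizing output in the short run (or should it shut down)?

Shut down

Variable cost is VC = 28q - 12q^2 + 2q^3, so AVC = VC/q = 28 - 12q + 2q^2 and MC = dTC/dq = 28 - 24q + 6q^2.
AVC hits its minimum where MC = AVC, at q = 3, giving min AVC = 28 - 12·3 + 2·3^2 = ¥10.
Since P = ¥7 < min AVC = ¥10, price fails to cover variable cost at any output.
Best response: produce nothing and absorb the ¥432 fixed cost.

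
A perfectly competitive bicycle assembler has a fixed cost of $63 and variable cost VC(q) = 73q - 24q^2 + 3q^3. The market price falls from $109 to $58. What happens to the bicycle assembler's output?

MC = 73 - 48q + 9q^2; the shutdown threshold is min AVC = $25 (at q = 4).
With P = $109 above the shutdown price, P = MC gives q = 6.
At P = $58 ≥ min AVC, set P = MC: q = 5. The firm stays open but cuts output.

Output falls from 6 to 5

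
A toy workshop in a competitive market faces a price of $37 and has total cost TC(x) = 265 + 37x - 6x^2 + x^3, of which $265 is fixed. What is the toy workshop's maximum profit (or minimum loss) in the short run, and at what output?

Profit = -$233 at x = 4

AVC = 37 - 6x + x^2; min AVC = $28 at x = 3. Since P = $37 ≥ min AVC, the firm produces.
MC = 37 - 12x + 3x^2. Setting P = MC and taking the root on the rising branch gives x* = 4.
TR = 37·4 = 148. TC = 265 + 116 = 381. Profit = 148 − 381 = -$233.
Shutting down would mean losing the fixed cost of $265, so operating at a loss of $233 is better by $32.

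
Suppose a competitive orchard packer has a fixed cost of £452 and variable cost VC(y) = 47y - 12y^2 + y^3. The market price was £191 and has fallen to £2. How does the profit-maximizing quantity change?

AVC = 47 - 12y + y^2, minimized at y = 6 where min AVC = £11. MC = 47 - 24y + 3y^2.
At P = £191 ≥ min AVC, set P = MC on the rising branch: y = 12.
At P = £2 < min AVC = £11, price no longer covers variable cost at any output, so the firm shuts down: y = 0.

Output falls from 12 to 0 (the firm shuts down)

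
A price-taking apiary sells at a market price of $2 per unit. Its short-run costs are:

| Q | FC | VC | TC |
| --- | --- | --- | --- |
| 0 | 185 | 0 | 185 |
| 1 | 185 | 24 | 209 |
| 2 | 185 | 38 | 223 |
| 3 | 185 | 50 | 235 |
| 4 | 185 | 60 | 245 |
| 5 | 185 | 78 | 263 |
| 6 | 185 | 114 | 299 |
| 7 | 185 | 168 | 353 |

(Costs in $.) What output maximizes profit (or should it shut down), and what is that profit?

Tabulate TR − TC: Q=0: -185; Q=1: -207; Q=2: -219; Q=3: -229; Q=4: -237; Q=5: -253; Q=6: -287; Q=7: -339.
Profit is highest at Q = 0. Equivalently, the lowest AVC in the table is 60/4 ≈ $15 at Q = 4, and P = $2 falls below it — price never covers variable cost, so the firm shuts down and loses only its fixed cost.

Q = 0 (shut down); profit = -$185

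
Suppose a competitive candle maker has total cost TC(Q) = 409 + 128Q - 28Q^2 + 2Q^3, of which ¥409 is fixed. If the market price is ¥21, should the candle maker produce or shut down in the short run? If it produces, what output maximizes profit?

Strip out fixed cost: VC = 128Q - 28Q^2 + 2Q^3. Then AVC = 128 - 28Q + 2Q^2 and MC = 128 - 56Q + 6Q^2.
AVC is minimized where dAVC/dQ = -28 + 4Q = 0, at Q = 7; min AVC = 128 - 28·7 + 2·7^2 = ¥30.
With P < min AVC (¥21 < ¥30), every unit sold adds to the loss.
Shutting down limits the loss to fixed cost, ¥409.

Shut down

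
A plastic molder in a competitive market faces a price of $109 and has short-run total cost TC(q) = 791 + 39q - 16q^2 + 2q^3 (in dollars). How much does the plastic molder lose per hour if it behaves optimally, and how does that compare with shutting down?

AVC = 39 - 16q + 2q^2; min AVC = $7 at q = 4. Since P = $109 ≥ min AVC, the firm produces.
With MC = 39 - 32q + 6q^2, P = MC on the upward-sloping part at q* = 7.
TR = 109·7 = 763. TC = 791 + 175 = 966. Profit = 763 − 966 = -$203.
Shutting down would mean losing the fixed cost of $791, so operating at a loss of $203 is better by $588.

Profit = -$203 at q = 7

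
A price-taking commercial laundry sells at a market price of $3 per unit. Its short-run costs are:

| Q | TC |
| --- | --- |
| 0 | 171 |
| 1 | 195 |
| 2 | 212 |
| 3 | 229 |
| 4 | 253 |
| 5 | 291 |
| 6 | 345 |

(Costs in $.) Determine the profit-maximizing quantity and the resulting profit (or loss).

Q = 0 (shut down); profit = -$171

Profit at each row (π = 3Q − TC): Q=0: -171; Q=1: -192; Q=2: -206; Q=3: -220; Q=4: -241; Q=5: -276; Q=6: -327.
Profit is highest at Q = 0. Equivalently, the lowest AVC in the table is 58/3 ≈ $19.33 at Q = 3, and P = $3 falls below it — price never covers variable cost, so the firm shuts down and loses only its fixed cost.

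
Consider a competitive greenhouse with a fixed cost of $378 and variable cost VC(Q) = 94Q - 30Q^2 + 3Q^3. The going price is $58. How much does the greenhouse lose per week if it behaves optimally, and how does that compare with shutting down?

Profit = -$162 at Q = 6

AVC = 94 - 30Q + 3Q^2; min AVC = $19 at Q = 5. Since P = $58 ≥ min AVC, the firm produces.
With MC = 94 - 60Q + 9Q^2, P = MC on the upward-sloping part at Q* = 6.
TR = 58·6 = 348. TC = 378 + 132 = 510. Profit = 348 − 510 = -$162.
By producing, the firm covers all variable cost plus $216 of fixed cost; shutting down would lose the full $378.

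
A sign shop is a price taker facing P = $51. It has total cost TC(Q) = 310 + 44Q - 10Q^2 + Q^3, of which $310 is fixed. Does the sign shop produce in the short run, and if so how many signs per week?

Variable cost is VC = 44Q - 10Q^2 + Q^3, so AVC = VC/Q = 44 - 10Q + Q^2 and MC = dTC/dQ = 44 - 20Q + 3Q^2.
AVC is minimized where dAVC/dQ = -10 + 2Q = 0, at Q = 5; min AVC = 44 - 10·5 + 5^2 = $19.
Because $51 ≥ $19, revenue can cover variable cost; the firm operates.
Solving P = MC: -7 - 20Q + 3Q^2 = 0 ⇒ Q = -1/3 or 7. On the upward-sloping branch, Q* = 7.
Check: AVC at Q = 7 is $23 ≤ P, so revenue covers variable cost.
Profit = P·Q − TC = 51·7 − 471 = -$114, a loss, but smaller than the $310 fixed cost the firm would lose by shutting down.

Produce at Q = 7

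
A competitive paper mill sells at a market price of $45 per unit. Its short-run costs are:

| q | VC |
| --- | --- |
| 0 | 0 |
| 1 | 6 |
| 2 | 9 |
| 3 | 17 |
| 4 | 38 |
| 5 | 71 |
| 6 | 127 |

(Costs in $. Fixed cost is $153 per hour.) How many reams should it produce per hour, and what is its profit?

q = 5; profit = $1

Compute π = P·q − TC at each output: q=0: -153; q=1: -114; q=2: -72; q=3: -35; q=4: -11; q=5: 1; q=6: -10.
Profit is maximized at q = 5. AVC there is 71/5 = $14.20 ≤ P, so producing beats shutting down (which would give -$153).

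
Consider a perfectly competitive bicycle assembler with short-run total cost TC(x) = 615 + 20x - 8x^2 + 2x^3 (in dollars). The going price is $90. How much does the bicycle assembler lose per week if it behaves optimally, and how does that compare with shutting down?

AVC = 20 - 8x + 2x^2; min AVC = $12 at x = 2. Since P = $90 ≥ min AVC, the firm produces.
With MC = 20 - 16x + 6x^2, P = MC on the upward-sloping part at x* = 5.
TR = 90·5 = 450. TC = 615 + 150 = 765. Profit = 450 − 765 = -$315.
That loss of $315 beats the $615 the firm would lose by shutting down; producing recovers $300 of fixed cost.

Profit = -$315 at x = 5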